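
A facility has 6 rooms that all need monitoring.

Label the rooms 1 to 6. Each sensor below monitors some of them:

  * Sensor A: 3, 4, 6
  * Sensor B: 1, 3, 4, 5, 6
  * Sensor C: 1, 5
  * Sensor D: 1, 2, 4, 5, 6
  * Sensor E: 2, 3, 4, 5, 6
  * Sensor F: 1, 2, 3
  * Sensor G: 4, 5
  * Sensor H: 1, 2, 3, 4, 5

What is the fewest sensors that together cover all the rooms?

Take {A, H}. Their union is {1, 2, 3, 4, 5, 6}, which is all 6 rooms.
No single sensor has all 6 rooms (the largest, B, has 5), so 2 is optimal.

2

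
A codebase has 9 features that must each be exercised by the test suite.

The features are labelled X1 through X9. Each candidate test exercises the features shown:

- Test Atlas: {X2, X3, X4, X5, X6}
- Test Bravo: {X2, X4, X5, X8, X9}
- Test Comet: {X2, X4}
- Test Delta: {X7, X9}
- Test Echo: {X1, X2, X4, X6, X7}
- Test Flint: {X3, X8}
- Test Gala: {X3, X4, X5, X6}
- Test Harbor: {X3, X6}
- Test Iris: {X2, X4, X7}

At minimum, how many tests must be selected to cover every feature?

Atlas and Bravo and Echo together: Atlas ∪ Bravo ∪ Echo = {X1, X2, X3, X4, X5, X6, X7, X8, X9} — every feature is covered.
Only Echo contains X1, so Echo is forced; the remaining 4 features need at least 2 more tests (each remaining test adds at most 3) — so at least 3 tests are needed, and 3 is optimal.

3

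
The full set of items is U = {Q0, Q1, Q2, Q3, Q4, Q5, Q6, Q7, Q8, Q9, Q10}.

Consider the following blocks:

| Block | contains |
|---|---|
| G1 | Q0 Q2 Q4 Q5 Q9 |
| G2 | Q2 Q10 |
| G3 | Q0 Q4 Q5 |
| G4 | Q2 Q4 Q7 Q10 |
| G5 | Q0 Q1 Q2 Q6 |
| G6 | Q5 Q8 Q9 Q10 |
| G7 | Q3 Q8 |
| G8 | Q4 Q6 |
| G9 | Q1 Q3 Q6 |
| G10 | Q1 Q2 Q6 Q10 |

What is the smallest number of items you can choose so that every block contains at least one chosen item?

Take H = {Q2, Q3, Q4, Q8}. Each listed block contains at least one of these, so H is a hitting set of size 4.
No choice of 3 items meets every block, so 4 is the minimum.

4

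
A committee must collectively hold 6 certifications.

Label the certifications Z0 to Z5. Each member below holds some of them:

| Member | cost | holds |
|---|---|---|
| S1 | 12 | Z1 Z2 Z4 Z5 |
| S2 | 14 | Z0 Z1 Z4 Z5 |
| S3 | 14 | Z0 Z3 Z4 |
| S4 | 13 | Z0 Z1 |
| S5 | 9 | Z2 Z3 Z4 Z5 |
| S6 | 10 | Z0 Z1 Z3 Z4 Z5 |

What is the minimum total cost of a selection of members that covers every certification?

S5, S6 together cover every certification (S5 ∪ S6 = {Z0, Z1, Z2, Z3, Z4, Z5}); total cost 9 + 10 = 19.
No covering selection has total cost below 19.

19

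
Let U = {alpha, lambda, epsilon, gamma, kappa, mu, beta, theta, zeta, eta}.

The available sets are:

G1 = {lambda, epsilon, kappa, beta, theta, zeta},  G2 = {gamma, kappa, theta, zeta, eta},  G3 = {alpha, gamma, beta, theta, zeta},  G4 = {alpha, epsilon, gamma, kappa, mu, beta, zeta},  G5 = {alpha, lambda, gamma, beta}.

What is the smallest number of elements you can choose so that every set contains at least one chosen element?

H = {epsilon, gamma} meets every set (each contains at least one member of H), and |H| = 2.
No single element lies in every set, so at least 2 are needed and 2 is optimal.

2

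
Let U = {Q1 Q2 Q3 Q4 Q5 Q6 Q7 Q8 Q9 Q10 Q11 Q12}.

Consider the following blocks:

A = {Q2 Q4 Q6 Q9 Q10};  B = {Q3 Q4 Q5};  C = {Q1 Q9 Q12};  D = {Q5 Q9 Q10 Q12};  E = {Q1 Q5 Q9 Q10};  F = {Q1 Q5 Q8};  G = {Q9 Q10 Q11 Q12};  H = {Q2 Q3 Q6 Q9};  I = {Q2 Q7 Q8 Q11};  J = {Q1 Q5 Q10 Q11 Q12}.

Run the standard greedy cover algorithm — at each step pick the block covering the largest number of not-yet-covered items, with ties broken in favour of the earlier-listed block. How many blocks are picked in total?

4

Greedy: pick A (covers 5 new) → pick J (covers 4 new) → pick I (covers 2 new) → pick B (covers 1 new). Total picks: 4.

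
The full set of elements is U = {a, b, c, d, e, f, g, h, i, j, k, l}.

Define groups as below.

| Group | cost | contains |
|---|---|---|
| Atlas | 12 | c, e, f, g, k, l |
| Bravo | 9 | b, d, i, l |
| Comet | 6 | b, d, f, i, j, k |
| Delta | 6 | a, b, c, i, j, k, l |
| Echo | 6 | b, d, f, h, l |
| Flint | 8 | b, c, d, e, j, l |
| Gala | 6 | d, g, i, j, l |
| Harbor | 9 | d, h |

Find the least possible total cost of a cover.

Atlas, Delta, Echo together cover every element (Atlas ∪ Delta ∪ Echo = {a, b, c, d, e, f, g, h, i, j, k, l}); total cost 12 + 6 + 6 = 24.
No covering selection has total cost below 24.

24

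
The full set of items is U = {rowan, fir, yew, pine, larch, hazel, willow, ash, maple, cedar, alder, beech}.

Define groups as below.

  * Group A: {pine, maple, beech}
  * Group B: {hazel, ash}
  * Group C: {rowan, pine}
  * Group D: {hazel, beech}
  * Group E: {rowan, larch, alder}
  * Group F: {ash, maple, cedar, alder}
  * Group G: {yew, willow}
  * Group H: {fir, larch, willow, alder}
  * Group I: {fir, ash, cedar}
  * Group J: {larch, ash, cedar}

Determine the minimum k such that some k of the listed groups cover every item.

Take {A, B, E, G, I}. Their union is {rowan, fir, yew, pine, larch, hazel, willow, ash, maple, cedar, alder, beech}, which is all 12 items.
No 4 of the 10 groups cover everything (all 210 combinations miss at least one item), so 5 is optimal.

5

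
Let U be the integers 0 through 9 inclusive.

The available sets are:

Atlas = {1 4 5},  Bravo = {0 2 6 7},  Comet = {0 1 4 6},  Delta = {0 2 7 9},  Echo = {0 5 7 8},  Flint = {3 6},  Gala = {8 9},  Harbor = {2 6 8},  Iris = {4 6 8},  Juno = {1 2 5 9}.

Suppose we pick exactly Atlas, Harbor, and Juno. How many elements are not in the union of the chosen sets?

3

Union of Atlas, Harbor, Juno = {1, 2, 4, 5, 6, 8, 9}.
Not covered: 0, 3, 7 — 3 elements.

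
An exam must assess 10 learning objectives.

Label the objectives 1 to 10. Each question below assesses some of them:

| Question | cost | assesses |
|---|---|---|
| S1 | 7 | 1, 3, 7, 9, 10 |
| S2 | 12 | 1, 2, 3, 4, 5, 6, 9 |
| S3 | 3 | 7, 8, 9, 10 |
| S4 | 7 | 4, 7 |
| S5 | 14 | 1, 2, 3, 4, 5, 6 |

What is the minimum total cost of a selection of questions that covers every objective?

15

S2, S3 together cover every objective (S2 ∪ S3 = {1, 2, 3, 4, 5, 6, 7, 8, 9, 10}); total cost 12 + 3 = 15.
No covering selection has total cost below 15.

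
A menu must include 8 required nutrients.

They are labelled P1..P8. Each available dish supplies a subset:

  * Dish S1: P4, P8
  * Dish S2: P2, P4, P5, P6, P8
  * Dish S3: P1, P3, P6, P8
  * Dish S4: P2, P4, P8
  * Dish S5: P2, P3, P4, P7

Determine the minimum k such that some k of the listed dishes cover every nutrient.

S2 and S3 and S5 together: S2 ∪ S3 ∪ S5 = {P1, P2, P3, P4, P5, P6, P7, P8} — every nutrient is covered.
Only S3 contains P1, so S3 is forced; the remaining 4 nutrients need at least 2 more dishes (each remaining dish adds at most 3) — so at least 3 dishes are needed, and 3 is optimal.

3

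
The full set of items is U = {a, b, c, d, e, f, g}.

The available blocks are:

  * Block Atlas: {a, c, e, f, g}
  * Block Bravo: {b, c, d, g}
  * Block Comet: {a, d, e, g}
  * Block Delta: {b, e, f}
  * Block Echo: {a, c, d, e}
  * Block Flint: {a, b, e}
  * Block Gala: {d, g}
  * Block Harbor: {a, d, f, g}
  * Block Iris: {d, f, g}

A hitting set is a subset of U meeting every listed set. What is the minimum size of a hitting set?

The 2 items {d, e} hit every block.
The blocks Flint, Gala are pairwise disjoint, so any hitting set needs a separate item for each — at least 2. Hence 2 is optimal.

2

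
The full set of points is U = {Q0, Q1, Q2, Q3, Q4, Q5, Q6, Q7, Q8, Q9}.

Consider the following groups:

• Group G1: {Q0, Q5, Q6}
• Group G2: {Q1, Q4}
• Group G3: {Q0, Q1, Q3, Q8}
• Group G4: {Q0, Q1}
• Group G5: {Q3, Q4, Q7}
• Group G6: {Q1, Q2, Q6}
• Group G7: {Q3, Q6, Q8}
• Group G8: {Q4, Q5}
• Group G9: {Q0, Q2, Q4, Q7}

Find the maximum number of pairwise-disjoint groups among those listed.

3

G4, G7, G8 are pairwise disjoint (G4={Q0,Q1}; G7={Q3,Q6,Q8}; G8={Q4,Q5}).
Every remaining group overlaps one of these, and no 4 of the listed groups are pairwise disjoint, so 3 is the maximum.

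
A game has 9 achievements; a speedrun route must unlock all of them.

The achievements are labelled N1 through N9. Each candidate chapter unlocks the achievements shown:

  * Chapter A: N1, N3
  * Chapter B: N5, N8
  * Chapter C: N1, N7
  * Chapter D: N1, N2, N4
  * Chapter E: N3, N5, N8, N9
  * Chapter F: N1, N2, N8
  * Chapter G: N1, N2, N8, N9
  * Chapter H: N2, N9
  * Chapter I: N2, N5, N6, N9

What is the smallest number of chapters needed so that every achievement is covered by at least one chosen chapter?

4

Take {C, D, E, I}. Their union is {N1, N2, N3, N4, N5, N6, N7, N8, N9}, which is all 9 achievements.
Only I contains N6, so I is forced; the remaining 5 achievements need at least 3 more chapters (each remaining chapter adds at most 2) — so at least 4 chapters are needed, and 4 is optimal.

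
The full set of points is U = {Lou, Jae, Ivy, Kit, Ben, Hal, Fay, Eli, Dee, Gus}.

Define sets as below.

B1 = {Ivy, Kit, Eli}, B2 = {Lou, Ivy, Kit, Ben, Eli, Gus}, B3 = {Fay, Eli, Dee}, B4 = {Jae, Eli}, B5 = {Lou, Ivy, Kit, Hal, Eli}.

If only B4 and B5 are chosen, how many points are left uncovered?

4

Union of B4, B5 = {Lou, Jae, Ivy, Kit, Hal, Eli}.
Not covered: Ben, Fay, Dee, Gus — 4 points.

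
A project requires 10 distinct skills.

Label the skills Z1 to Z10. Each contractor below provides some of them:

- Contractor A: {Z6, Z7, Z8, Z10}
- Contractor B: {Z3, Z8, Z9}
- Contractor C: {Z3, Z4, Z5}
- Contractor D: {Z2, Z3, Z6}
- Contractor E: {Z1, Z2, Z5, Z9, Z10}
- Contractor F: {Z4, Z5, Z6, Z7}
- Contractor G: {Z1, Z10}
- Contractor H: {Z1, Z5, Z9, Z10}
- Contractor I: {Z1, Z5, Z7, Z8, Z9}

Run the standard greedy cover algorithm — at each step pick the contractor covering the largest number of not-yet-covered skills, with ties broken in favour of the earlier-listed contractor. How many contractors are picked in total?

3

Greedy: pick E (covers 5 new) → pick A (covers 3 new) → pick C (covers 2 new). Total picks: 3.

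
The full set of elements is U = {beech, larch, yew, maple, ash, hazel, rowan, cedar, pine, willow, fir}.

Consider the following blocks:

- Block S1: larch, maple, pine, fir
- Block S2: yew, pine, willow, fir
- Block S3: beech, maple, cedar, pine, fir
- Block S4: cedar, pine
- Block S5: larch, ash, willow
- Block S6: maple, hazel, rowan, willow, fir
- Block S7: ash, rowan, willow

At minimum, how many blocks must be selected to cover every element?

Take {S2, S3, S5, S6}. Their union is {beech, larch, yew, maple, ash, hazel, rowan, cedar, pine, willow, fir}, which is all 11 elements.
Only S2 contains yew, so S2 is forced; the remaining 7 elements need at least 3 more blocks (each remaining block adds at most 3) — so at least 4 blocks are needed, and 4 is optimal.

4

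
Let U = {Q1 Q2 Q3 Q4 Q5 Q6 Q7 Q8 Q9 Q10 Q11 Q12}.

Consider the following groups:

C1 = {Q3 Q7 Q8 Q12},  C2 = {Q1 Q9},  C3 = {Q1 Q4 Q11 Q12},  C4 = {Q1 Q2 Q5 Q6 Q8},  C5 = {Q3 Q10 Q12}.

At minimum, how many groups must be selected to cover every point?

5

C1 and C2 and C3 and C4 and C5 together: C1 ∪ C2 ∪ C3 ∪ C4 ∪ C5 = {Q1, Q2, Q3, Q4, Q5, Q6, Q7, Q8, Q9, Q10, Q11, Q12} — every point is covered.
No 4 of the 5 groups cover everything (all 5 combinations miss at least one point), so 5 is optimal.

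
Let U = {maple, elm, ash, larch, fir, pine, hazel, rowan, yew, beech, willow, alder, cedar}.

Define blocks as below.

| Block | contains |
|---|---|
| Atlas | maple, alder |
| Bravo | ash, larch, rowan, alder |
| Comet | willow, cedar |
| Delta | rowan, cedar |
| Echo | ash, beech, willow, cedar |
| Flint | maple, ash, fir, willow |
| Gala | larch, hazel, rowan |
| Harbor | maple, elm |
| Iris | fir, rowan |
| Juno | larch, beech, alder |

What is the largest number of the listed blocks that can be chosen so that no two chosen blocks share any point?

4

Comet, Harbor, Iris, Juno are pairwise disjoint (Comet={willow,cedar}; Harbor={maple,elm}; Iris={fir,rowan}; Juno={larch,beech,alder}).
Every remaining block overlaps one of these, and no 5 of the listed blocks are pairwise disjoint, so 4 is the maximum.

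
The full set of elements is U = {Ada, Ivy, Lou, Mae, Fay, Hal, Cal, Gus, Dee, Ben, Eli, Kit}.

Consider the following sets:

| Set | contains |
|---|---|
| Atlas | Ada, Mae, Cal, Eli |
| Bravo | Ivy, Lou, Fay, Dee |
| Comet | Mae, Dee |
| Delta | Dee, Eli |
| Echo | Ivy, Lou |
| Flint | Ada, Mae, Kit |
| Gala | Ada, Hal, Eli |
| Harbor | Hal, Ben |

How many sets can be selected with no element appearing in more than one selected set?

Delta, Echo, Flint, Harbor are pairwise disjoint (Delta={Dee,Eli}; Echo={Ivy,Lou}; Flint={Ada,Mae,Kit}; Harbor={Hal,Ben}).
Every remaining set overlaps one of these, and no 5 of the listed sets are pairwise disjoint, so 4 is the maximum.

4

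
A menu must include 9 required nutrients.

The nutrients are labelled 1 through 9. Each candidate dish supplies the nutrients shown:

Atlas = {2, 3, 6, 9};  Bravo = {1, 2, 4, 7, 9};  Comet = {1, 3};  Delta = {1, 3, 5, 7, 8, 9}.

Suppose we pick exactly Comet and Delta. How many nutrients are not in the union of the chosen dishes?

3

Union of Comet, Delta = {1, 3, 5, 7, 8, 9}.
Not covered: 2, 4, 6 — 3 nutrients.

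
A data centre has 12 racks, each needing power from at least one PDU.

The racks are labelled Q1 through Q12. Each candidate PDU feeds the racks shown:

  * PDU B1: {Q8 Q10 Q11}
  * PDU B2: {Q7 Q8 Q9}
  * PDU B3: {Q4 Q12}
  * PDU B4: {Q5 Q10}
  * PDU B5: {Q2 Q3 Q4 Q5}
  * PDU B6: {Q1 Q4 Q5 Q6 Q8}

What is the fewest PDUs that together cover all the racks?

5

Take {B1, B2, B3, B5, B6}. Their union is {Q1, Q2, Q3, Q4, Q5, Q6, Q7, Q8, Q9, Q10, Q11, Q12}, which is all 12 racks.
Only B6 contains Q1, so B6 is forced; the remaining 7 racks need at least 4 more PDUs (each remaining PDU adds at most 2) — so at least 5 PDUs are needed, and 5 is optimal.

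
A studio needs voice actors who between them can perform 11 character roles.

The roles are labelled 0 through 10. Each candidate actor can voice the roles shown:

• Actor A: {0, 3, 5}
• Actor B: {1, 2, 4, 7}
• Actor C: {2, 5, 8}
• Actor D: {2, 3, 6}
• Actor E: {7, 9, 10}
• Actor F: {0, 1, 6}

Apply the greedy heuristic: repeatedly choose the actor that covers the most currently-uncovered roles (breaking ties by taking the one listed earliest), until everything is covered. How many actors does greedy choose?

Greedy: pick B (covers 4 new) → pick A (covers 3 new) → pick E (covers 2 new) → pick C (covers 1 new) → pick D (covers 1 new). Total picks: 5.

5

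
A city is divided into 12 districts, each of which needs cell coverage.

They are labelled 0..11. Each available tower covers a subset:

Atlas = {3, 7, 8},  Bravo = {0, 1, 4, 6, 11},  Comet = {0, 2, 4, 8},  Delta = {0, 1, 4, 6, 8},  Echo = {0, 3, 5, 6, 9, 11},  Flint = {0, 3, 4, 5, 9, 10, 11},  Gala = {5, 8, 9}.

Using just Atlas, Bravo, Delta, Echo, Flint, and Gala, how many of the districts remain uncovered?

1

Union of Atlas, Bravo, Delta, Echo, Flint, Gala = {0, 1, 3, 4, 5, 6, 7, 8, 9, 10, 11}.
Not covered: 2 — 1 district.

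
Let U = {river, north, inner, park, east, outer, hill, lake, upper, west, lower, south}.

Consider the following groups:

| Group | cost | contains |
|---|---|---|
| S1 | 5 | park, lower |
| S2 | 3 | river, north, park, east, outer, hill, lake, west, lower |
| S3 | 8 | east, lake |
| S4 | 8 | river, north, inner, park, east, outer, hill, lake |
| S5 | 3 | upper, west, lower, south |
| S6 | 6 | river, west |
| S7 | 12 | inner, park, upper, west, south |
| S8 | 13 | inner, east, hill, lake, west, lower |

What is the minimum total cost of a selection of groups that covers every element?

11

S4, S5 together cover every element (S4 ∪ S5 = {river, north, inner, park, east, outer, hill, lake, upper, west, lower, south}); total cost 8 + 3 = 11.
The greedy pick S2, S5, S4 costs 14; no covering selection beats 11.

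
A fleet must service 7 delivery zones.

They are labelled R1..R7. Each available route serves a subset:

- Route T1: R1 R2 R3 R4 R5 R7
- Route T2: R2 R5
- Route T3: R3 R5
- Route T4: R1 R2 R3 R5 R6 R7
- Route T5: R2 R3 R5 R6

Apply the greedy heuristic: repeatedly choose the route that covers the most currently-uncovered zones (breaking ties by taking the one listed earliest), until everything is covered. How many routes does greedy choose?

2

Greedy: pick T1 (covers 6 new) → pick T4 (covers 1 new). Total picks: 2.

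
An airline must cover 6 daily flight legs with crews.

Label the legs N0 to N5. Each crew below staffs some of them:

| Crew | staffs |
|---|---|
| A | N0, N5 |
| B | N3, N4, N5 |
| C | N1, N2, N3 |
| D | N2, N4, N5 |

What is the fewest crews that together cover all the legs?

3

A and B and C together: A ∪ B ∪ C = {N0, N1, N2, N3, N4, N5} — every leg is covered.
Only A contains N0, so A is forced; the remaining 4 legs need at least 2 more crews (each remaining crew adds at most 3) — so at least 3 crews are needed, and 3 is optimal.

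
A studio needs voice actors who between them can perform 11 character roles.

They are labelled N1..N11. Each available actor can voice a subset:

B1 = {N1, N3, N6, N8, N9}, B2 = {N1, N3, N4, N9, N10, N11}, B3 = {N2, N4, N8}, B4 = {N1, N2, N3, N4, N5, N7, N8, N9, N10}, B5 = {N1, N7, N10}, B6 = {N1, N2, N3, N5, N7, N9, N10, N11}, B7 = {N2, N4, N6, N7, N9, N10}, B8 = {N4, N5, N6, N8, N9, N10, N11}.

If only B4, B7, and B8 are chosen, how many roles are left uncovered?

0

Union of B4, B7, B8 = {N1, N2, N3, N4, N5, N6, N7, N8, N9, N10, N11} — that's every role, so 0 are uncovered.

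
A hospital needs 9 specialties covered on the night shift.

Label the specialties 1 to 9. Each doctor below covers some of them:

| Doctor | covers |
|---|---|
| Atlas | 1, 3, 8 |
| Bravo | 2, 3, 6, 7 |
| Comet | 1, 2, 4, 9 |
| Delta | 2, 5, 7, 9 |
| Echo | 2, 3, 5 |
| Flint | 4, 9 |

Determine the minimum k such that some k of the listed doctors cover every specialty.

Atlas and Bravo and Comet and Delta together: Atlas ∪ Bravo ∪ Comet ∪ Delta = {1, 2, 3, 4, 5, 6, 7, 8, 9} — every specialty is covered.
No 3 of the 6 doctors cover everything (all 20 combinations miss at least one specialty), so 4 is optimal.

4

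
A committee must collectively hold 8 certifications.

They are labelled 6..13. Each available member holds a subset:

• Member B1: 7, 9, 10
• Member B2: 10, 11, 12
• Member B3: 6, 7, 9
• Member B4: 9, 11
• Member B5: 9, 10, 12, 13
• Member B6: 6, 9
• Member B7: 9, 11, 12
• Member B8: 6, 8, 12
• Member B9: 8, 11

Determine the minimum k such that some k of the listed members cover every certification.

B3 and B5 and B9 together: B3 ∪ B5 ∪ B9 = {6, 7, 8, 9, 10, 11, 12, 13} — every certification is covered.
Only B5 contains 13, so B5 is forced; the remaining 4 certifications need at least 2 more members (each remaining member adds at most 2) — so at least 3 members are needed, and 3 is optimal.

3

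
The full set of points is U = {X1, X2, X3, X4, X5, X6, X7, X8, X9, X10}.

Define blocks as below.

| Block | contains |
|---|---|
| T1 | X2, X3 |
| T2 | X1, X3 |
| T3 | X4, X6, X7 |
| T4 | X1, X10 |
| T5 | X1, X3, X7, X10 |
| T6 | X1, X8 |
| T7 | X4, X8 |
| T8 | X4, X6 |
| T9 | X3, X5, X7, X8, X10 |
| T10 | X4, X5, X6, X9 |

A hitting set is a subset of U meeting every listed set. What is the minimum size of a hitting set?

3

H = {X1, X3, X4} meets every block (each contains at least one member of H), and |H| = 3.
The blocks T1, T4, T10 are pairwise disjoint, so any hitting set needs a separate point for each — at least 3. Hence 3 is optimal.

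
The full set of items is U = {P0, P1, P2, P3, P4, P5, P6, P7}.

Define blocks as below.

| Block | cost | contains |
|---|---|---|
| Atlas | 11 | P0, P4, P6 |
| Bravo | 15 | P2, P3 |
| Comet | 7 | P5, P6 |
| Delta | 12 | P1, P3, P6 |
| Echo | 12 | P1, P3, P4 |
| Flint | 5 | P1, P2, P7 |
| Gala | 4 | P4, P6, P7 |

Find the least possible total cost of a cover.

35

Atlas, Comet, Delta, Flint together cover every item (Atlas ∪ Comet ∪ Delta ∪ Flint = {P0, P1, P2, P3, P4, P5, P6, P7}); total cost 11 + 7 + 12 + 5 = 35.
The greedy pick Gala, Flint, Comet, Atlas, Delta costs 39; no covering selection beats 35.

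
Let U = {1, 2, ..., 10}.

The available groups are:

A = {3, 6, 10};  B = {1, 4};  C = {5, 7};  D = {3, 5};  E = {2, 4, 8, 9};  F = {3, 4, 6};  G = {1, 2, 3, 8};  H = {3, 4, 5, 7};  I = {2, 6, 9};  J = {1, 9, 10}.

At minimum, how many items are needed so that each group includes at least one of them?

Take T = {1, 2, 3, 5}. Each listed group contains at least one of these, so T is a hitting set of size 4.
No choice of 3 items meets every group, so 4 is the minimum.

4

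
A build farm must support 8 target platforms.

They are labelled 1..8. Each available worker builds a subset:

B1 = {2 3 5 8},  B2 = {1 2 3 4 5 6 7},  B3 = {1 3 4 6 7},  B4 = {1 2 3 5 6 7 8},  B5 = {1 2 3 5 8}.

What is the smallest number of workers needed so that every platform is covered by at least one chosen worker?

2

Take {B1, B2}. Their union is {1, 2, 3, 4, 5, 6, 7, 8}, which is all 8 platforms.
No single worker has all 8 platforms (the largest, B2, has 7), so 2 is optimal.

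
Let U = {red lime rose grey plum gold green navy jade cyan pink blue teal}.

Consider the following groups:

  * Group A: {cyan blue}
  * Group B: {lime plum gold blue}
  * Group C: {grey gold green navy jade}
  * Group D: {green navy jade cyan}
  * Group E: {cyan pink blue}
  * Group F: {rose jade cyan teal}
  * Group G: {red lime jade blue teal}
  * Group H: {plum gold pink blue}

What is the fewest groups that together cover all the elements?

Take {C, F, G, H}. Their union is {red, lime, rose, grey, plum, gold, green, navy, jade, cyan, pink, blue, teal}, which is all 13 elements.
Only F contains rose, so F is forced; the remaining 9 elements need at least 3 more groups (each remaining group adds at most 4) — so at least 4 groups are needed, and 4 is optimal.

4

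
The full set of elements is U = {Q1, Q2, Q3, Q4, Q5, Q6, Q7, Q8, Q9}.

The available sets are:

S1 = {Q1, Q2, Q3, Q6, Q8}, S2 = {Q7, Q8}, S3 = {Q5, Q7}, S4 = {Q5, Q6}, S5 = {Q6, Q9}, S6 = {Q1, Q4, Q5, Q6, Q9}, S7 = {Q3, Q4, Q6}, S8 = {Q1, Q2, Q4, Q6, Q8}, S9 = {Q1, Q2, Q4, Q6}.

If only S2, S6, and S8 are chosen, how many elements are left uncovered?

Union of S2, S6, S8 = {Q1, Q2, Q4, Q5, Q6, Q7, Q8, Q9}.
Not covered: Q3 — 1 element.

1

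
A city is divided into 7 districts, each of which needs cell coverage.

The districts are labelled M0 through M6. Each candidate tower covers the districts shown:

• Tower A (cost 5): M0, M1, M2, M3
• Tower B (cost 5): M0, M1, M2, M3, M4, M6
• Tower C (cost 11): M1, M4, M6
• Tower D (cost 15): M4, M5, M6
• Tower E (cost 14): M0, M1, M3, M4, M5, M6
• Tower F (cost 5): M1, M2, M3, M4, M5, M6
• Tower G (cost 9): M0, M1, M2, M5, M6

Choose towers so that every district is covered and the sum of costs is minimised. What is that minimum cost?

A, F together cover every district (A ∪ F = {M0, M1, M2, M3, M4, M5, M6}); total cost 5 + 5 = 10.
No covering selection has total cost below 10.

10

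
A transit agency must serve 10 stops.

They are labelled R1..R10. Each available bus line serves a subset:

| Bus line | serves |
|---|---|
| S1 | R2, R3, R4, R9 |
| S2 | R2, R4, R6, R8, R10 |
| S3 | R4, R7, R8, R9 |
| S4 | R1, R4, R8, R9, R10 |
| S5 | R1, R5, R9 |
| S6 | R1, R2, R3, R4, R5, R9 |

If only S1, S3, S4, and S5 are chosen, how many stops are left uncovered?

1

Union of S1, S3, S4, S5 = {R1, R2, R3, R4, R5, R7, R8, R9, R10}.
Not covered: R6 — 1 stop.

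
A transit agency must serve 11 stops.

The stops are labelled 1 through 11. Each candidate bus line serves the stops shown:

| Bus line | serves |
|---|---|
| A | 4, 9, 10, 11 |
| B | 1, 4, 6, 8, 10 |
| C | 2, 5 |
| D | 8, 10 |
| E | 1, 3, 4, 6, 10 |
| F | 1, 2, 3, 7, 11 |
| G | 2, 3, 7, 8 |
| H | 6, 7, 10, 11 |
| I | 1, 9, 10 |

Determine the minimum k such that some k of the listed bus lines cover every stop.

Take {A, C, E, G}. Their union is {1, 2, 3, 4, 5, 6, 7, 8, 9, 10, 11}, which is all 11 stops.
No 3 of the 9 bus lines cover everything (all 84 combinations miss at least one stop), so 4 is optimal.

4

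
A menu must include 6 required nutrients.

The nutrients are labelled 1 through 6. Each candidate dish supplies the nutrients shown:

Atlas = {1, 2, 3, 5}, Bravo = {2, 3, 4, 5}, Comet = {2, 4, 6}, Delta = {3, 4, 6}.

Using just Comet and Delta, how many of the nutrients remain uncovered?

Union of Comet, Delta = {2, 3, 4, 6}.
Not covered: 1, 5 — 2 nutrients.

2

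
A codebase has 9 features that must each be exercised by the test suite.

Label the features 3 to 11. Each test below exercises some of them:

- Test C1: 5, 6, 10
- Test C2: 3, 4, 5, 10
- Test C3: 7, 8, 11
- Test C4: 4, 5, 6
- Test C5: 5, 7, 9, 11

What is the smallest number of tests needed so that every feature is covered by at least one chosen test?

C1 and C2 and C3 and C5 together: C1 ∪ C2 ∪ C3 ∪ C5 = {3, 4, 5, 6, 7, 8, 9, 10, 11} — every feature is covered.
No 3 of the 5 tests cover everything (all 10 combinations miss at least one feature), so 4 is optimal.

4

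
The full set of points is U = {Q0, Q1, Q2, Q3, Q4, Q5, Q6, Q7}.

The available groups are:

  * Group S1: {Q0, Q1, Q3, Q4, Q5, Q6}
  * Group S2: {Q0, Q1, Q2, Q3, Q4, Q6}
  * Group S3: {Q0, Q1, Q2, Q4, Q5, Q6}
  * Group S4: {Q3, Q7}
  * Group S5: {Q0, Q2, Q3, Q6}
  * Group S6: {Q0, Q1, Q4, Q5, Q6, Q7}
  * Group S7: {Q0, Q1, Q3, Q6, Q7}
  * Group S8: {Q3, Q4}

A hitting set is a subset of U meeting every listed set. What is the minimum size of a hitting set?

H = {Q3, Q4} meets every group (each contains at least one member of H), and |H| = 2.
The groups S3, S4 are pairwise disjoint, so any hitting set needs a separate point for each — at least 2. Hence 2 is optimal.

2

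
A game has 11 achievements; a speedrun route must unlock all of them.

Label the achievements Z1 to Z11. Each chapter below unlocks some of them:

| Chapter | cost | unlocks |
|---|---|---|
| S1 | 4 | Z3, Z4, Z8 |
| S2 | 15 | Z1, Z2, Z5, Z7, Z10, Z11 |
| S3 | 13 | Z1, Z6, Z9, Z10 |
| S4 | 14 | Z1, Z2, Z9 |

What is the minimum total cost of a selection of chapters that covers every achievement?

32

S1, S2, S3 together cover every achievement (S1 ∪ S2 ∪ S3 = {Z1, Z2, Z3, Z4, Z5, Z6, Z7, Z8, Z9, Z10, Z11}); total cost 4 + 15 + 13 = 32.
No covering selection has total cost below 32.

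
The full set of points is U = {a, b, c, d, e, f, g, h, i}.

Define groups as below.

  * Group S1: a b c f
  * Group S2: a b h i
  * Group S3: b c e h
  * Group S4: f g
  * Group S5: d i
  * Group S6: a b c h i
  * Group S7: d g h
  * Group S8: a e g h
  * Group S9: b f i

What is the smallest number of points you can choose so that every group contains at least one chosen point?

The 3 points {b, d, g} hit every group.
The groups S3, S4, S5 are pairwise disjoint, so any hitting set needs a separate point for each — at least 3. Hence 3 is optimal.

3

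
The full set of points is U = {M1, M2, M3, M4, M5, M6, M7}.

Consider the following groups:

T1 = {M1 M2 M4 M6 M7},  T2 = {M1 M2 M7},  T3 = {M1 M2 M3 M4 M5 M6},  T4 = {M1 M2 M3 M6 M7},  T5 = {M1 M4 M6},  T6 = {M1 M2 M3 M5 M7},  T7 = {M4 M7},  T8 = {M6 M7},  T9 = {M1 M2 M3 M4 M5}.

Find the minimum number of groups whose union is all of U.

Take {T8, T9}. Their union is {M1, M2, M3, M4, M5, M6, M7}, which is all 7 points.
No single group has all 7 points (the largest, T3, has 6), so 2 is optimal.

2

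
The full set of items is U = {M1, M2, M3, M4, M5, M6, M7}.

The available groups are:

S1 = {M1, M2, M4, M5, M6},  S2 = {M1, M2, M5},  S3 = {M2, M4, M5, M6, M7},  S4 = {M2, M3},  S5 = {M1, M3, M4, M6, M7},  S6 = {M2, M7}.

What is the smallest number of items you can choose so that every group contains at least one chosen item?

H = {M2, M7} meets every group (each contains at least one member of H), and |H| = 2.
No single item lies in every group, so at least 2 are needed and 2 is optimal.

2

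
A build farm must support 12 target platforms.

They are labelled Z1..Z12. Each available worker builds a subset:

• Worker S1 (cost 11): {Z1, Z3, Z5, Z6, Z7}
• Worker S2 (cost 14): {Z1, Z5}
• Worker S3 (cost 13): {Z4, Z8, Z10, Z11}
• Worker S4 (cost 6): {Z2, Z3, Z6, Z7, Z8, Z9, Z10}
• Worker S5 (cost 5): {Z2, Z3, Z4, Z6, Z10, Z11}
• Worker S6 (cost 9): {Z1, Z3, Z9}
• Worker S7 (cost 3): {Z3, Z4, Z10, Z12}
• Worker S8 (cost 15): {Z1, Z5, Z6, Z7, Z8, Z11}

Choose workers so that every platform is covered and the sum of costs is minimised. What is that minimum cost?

24

S4, S7, S8 together cover every platform (S4 ∪ S7 ∪ S8 = {Z1, Z2, Z3, Z4, Z5, Z6, Z7, Z8, Z9, Z10, Z11, Z12}); total cost 6 + 3 + 15 = 24.
The greedy pick S7, S4, S5, S1 costs 25; no covering selection beats 24.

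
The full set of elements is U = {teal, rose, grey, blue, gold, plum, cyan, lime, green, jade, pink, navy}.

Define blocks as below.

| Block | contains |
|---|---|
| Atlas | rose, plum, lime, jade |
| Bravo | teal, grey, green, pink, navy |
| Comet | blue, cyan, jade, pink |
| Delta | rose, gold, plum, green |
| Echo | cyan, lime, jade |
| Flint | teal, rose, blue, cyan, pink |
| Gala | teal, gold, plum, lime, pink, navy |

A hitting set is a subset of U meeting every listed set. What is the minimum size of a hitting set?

3

Take H = {teal, plum, jade}. Each listed block contains at least one of these, so H is a hitting set of size 3.
No choice of 2 elements meets every block, so 3 is the minimum.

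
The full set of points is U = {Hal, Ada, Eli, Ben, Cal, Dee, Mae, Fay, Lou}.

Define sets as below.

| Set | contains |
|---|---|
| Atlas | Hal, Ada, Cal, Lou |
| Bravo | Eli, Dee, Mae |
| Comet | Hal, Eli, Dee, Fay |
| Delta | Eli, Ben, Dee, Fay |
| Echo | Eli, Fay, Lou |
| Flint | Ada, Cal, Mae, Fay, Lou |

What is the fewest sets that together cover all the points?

Comet, Delta, and Flint cover everything between them: the union {Hal, Ada, Eli, Ben, Cal, Dee, Mae, Fay, Lou} is all of U.
Only Delta contains Ben, so Delta is forced; the remaining 5 points need at least 2 more sets (each remaining set adds at most 4) — so at least 3 sets are needed, and 3 is optimal.

3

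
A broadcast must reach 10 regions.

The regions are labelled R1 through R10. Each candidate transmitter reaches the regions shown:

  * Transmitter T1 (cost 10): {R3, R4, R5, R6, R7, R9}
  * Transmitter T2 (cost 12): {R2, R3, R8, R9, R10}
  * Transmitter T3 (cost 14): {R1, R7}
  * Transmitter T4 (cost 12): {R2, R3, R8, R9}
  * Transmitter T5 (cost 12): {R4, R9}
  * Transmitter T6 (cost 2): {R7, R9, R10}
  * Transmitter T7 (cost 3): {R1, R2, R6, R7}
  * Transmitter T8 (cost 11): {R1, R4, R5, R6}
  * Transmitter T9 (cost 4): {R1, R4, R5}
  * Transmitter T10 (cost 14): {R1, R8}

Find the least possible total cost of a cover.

19

T2, T7, T9 together cover every region (T2 ∪ T7 ∪ T9 = {R1, R2, R3, R4, R5, R6, R7, R8, R9, R10}); total cost 12 + 3 + 4 = 19.
The greedy pick T6, T7, T9, T2 costs 21; no covering selection beats 19.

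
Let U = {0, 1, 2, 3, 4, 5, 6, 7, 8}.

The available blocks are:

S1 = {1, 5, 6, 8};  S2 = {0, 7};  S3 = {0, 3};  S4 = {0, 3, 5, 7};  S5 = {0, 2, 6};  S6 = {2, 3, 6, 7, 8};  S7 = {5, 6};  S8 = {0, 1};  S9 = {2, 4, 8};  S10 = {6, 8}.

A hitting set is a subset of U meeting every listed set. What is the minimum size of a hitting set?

Take H = {0, 5, 8}. Each listed block contains at least one of these, so H is a hitting set of size 3.
The blocks S2, S7, S9 are pairwise disjoint, so any hitting set needs a separate item for each — at least 3. Hence 3 is optimal.

3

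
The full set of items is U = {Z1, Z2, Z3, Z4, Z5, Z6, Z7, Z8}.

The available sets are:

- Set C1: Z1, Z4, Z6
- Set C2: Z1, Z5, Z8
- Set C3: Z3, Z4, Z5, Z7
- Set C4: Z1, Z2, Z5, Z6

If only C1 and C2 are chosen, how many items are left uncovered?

3

Union of C1, C2 = {Z1, Z4, Z5, Z6, Z8}.
Not covered: Z2, Z3, Z7 — 3 items.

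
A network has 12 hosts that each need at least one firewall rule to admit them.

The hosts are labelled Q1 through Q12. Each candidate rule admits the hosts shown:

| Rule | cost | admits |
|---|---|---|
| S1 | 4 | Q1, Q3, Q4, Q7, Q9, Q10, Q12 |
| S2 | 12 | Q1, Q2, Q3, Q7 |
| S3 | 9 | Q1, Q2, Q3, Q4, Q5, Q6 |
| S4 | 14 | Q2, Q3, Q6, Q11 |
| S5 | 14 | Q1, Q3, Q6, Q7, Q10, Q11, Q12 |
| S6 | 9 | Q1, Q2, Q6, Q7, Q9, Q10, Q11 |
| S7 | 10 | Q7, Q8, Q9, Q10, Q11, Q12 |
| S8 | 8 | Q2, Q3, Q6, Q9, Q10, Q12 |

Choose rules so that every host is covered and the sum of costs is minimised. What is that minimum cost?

S3, S7 together cover every host (S3 ∪ S7 = {Q1, Q2, Q3, Q4, Q5, Q6, Q7, Q8, Q9, Q10, Q11, Q12}); total cost 9 + 10 = 19.
The greedy pick S1, S3, S7 costs 23; no covering selection beats 19.

19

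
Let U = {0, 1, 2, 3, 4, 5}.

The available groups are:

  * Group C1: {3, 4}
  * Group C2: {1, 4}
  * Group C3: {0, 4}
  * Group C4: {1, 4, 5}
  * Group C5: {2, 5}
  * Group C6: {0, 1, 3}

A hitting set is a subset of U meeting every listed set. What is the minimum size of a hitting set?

3

The 3 items {0, 4, 5} hit every group.
No choice of 2 items meets every group, so 3 is the minimum.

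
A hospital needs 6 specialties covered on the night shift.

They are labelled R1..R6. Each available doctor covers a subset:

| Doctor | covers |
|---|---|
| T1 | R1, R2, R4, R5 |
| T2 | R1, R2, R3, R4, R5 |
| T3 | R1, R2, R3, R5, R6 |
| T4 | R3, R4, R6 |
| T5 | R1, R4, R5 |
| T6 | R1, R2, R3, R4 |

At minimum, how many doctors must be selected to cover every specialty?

2

T2 and T3 together: T2 ∪ T3 = {R1, R2, R3, R4, R5, R6} — every specialty is covered.
No single doctor has all 6 specialties (the largest, T2, has 5), so 2 is optimal.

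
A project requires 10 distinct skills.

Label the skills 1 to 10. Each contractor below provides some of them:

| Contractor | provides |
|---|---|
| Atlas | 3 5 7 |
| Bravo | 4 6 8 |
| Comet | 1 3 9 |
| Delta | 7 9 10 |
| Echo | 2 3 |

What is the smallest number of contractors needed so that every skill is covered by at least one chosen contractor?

5

Atlas and Bravo and Comet and Delta and Echo together: Atlas ∪ Bravo ∪ Comet ∪ Delta ∪ Echo = {1, 2, 3, 4, 5, 6, 7, 8, 9, 10} — every skill is covered.
No 4 of the 5 contractors cover everything (all 5 combinations miss at least one skill), so 5 is optimal.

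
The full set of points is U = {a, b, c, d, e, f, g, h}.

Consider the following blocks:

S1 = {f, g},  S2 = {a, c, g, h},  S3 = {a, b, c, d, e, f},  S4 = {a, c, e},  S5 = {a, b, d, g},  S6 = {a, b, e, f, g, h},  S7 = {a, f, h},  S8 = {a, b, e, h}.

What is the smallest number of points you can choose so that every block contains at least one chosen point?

2

T = {a, f} meets every block (each contains at least one member of T), and |T| = 2.
The blocks S1, S8 are pairwise disjoint, so any hitting set needs a separate point for each — at least 2. Hence 2 is optimal.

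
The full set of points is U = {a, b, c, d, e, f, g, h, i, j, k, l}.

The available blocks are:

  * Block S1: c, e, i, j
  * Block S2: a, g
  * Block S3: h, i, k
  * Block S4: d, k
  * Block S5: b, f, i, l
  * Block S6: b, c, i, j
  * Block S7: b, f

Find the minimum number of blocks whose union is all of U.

S1, S2, S3, S4, and S5 cover everything between them: the union {a, b, c, d, e, f, g, h, i, j, k, l} is all of U.
No 4 of the 7 blocks cover everything (all 35 combinations miss at least one point), so 5 is optimal.

5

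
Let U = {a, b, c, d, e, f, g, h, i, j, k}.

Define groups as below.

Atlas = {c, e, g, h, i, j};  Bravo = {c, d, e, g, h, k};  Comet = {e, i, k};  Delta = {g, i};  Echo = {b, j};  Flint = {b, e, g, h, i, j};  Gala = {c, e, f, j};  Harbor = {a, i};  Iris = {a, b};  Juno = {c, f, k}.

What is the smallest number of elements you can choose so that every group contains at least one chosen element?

T = {b, c, i} meets every group (each contains at least one member of T), and |T| = 3.
The groups Echo, Harbor, Juno are pairwise disjoint, so any hitting set needs a separate element for each — at least 3. Hence 3 is optimal.

3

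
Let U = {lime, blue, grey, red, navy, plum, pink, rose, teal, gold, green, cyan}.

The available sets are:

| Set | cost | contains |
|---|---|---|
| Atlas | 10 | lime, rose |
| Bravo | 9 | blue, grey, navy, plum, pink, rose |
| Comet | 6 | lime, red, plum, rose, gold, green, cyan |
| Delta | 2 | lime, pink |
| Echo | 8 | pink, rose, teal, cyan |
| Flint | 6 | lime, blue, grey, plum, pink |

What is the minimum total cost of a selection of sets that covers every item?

23

Bravo, Comet, Echo together cover every item (Bravo ∪ Comet ∪ Echo = {lime, blue, grey, red, navy, plum, pink, rose, teal, gold, green, cyan}); total cost 9 + 6 + 8 = 23.
The greedy pick Comet, Delta, Bravo, Echo costs 25; no covering selection beats 23.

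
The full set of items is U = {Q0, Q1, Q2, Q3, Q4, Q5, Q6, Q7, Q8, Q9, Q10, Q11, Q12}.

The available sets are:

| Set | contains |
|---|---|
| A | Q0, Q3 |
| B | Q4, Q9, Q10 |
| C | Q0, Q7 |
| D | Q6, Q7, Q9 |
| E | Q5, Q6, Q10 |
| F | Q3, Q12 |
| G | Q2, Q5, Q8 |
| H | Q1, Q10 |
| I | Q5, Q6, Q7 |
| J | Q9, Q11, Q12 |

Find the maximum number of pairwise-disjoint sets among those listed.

4

D, F, G, H are pairwise disjoint (D={Q6,Q7,Q9}; F={Q3,Q12}; G={Q2,Q5,Q8}; H={Q1,Q10}).
Every remaining set overlaps one of these, and no 5 of the listed sets are pairwise disjoint, so 4 is the maximum.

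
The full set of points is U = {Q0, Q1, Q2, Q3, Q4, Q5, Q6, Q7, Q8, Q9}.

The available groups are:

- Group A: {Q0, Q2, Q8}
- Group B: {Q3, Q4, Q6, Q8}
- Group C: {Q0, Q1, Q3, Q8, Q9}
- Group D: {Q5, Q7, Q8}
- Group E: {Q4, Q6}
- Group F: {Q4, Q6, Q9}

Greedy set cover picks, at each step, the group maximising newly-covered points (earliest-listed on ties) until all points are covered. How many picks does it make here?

Greedy: pick C (covers 5 new) → pick B (covers 2 new) → pick D (covers 2 new) → pick A (covers 1 new). Total picks: 4.

4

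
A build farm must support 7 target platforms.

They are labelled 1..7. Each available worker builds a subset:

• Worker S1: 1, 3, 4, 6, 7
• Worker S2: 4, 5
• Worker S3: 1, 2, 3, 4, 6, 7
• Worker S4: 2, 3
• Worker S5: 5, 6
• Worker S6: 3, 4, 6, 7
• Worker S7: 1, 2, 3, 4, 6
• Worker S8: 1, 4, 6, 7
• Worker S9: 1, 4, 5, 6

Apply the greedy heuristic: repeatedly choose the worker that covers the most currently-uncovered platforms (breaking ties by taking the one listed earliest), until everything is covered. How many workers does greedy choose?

Greedy: pick S3 (covers 6 new) → pick S2 (covers 1 new). Total picks: 2.

2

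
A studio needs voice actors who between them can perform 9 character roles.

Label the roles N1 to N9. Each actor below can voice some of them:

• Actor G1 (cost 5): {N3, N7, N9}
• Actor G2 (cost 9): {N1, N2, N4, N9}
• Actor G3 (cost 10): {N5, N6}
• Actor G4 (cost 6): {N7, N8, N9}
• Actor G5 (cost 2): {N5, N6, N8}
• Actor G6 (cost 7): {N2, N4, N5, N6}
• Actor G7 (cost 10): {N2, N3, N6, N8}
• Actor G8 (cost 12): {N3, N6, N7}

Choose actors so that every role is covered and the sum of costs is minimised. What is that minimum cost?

16

G1, G2, G5 together cover every role (G1 ∪ G2 ∪ G5 = {N1, N2, N3, N4, N5, N6, N7, N8, N9}); total cost 5 + 9 + 2 = 16.
No covering selection has total cost below 16.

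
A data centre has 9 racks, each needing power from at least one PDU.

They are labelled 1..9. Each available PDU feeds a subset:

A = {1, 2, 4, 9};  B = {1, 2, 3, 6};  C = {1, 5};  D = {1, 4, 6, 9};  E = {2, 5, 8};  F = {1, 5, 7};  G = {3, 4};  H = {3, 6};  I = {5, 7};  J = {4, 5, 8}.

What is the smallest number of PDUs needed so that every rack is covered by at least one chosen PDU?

4

Take {D, E, G, I}. Their union is {1, 2, 3, 4, 5, 6, 7, 8, 9}, which is all 9 racks.
No 3 of the 10 PDUs cover everything (all 120 combinations miss at least one rack), so 4 is optimal.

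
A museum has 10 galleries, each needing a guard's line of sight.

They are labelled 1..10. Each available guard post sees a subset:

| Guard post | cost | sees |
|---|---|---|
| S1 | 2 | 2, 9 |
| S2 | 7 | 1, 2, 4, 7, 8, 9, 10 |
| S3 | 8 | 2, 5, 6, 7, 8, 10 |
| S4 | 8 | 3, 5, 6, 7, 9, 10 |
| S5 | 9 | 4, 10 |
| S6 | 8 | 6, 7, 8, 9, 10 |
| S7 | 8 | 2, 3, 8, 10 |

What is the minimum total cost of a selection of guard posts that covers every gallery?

S2, S4 together cover every gallery (S2 ∪ S4 = {1, 2, 3, 4, 5, 6, 7, 8, 9, 10}); total cost 7 + 8 = 15.
The greedy pick S1, S2, S4 costs 17; no covering selection beats 15.

15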